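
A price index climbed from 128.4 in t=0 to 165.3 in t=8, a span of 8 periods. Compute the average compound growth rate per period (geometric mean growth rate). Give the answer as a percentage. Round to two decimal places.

3.21%

Growth factor = (165.3/128.4)^(1/8) = (1.287383)^(1/8) = 1.032080
Growth rate = 1.032080 − 1 = 0.032080 = 3.2080%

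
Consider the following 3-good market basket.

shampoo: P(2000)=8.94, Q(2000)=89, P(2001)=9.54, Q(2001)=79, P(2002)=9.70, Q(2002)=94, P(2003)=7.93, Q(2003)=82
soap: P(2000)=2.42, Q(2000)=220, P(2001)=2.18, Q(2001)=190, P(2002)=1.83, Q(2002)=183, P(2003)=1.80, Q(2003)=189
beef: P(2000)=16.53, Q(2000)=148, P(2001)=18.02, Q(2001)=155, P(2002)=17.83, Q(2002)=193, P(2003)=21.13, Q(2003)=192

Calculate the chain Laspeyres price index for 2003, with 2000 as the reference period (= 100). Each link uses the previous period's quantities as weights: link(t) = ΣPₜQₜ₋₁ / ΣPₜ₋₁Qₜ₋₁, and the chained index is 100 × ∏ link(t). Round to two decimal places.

113.91

Link 2000→2001:
ΣP(2001)Q(2000) = 9.54×89 + 2.18×220 + 18.02×148 = 849.06 + 479.6 + 2666.96 = 3995.62
ΣP(2000)Q(2000) = 8.94×89 + 2.42×220 + 16.53×148 = 795.66 + 532.4 + 2446.44 = 3774.5
link = 3995.62/3774.5 = 1.058583
Link 2001→2002:
ΣP(2002)Q(2001) = 9.70×79 + 1.83×190 + 17.83×155 = 766.3 + 347.7 + 2763.65 = 3877.65
ΣP(2001)Q(2001) = 9.54×79 + 2.18×190 + 18.02×155 = 753.66 + 414.2 + 2793.1 = 3960.96
link = 3877.65/3960.96 = 0.978967
Link 2002→2003:
ΣP(2003)Q(2002) = 7.93×94 + 1.80×183 + 21.13×193 = 745.42 + 329.4 + 4078.09 = 5152.91
ΣP(2002)Q(2002) = 9.70×94 + 1.83×183 + 17.83×193 = 911.8 + 334.89 + 3441.19 = 4687.88
link = 5152.91/4687.88 = 1.099198
Chained index = 100 × 1.058583 × 0.978967 × 1.099198 = 113.9119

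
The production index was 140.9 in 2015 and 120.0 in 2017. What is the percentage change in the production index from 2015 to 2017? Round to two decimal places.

Change = (120.0 − 140.9) / 140.9 × 100
       = -20.9 / 140.9 × 100 = -14.8332%

-14.83%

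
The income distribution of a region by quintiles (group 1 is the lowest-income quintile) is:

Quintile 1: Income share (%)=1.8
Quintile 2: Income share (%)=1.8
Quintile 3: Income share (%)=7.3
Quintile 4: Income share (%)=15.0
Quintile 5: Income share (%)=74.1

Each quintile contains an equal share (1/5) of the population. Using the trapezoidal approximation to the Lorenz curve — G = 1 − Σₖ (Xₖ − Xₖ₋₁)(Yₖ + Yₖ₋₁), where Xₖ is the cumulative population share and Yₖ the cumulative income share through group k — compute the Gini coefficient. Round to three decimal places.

0.631

Cumulative income shares Yₖ: 0.0180, 0.0360, 0.1090, 0.2590, 1.0000
Σ (Xₖ−Xₖ₋₁)(Yₖ+Yₖ₋₁) = (1/5)(0.0180+0.0000) + (1/5)(0.0360+0.0180) + (1/5)(0.1090+0.0360) + (1/5)(0.2590+0.1090) + (1/5)(1.0000+0.2590)
  = 0.0036 + 0.0108 + 0.0290 + 0.0736 + 0.2518 = 0.3688
G = 1 − 0.3688 = 0.6312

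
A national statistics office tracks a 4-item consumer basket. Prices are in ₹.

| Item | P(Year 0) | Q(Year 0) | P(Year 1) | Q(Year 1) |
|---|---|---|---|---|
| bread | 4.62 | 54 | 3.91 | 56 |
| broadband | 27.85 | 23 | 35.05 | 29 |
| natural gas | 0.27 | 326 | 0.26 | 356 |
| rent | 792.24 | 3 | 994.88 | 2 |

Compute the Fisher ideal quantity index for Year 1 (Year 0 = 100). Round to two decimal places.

81.53

Laspeyres component (base-period weights):
ΣP(Year 0)Q(Year 1) = 4.62×56 + 27.85×29 + 0.27×356 + 792.24×2 = 258.72 + 807.65 + 96.12 + 1584.48 = 2746.97
ΣP(Year 0)Q(Year 0) = 4.62×54 + 27.85×23 + 0.27×326 + 792.24×3 = 249.48 + 640.55 + 88.02 + 2376.72 = 3354.77
L = 2746.97 / 3354.77 × 100 = 81.8825
Paasche component (current-period weights):
ΣP(Year 1)Q(Year 1) = 3.91×56 + 35.05×29 + 0.26×356 + 994.88×2 = 218.96 + 1016.45 + 92.56 + 1989.76 = 3317.73
ΣP(Year 1)Q(Year 0) = 3.91×54 + 35.05×23 + 0.26×326 + 994.88×3 = 211.14 + 806.15 + 84.76 + 2984.64 = 4086.69
P = 3317.73 / 4086.69 × 100 = 81.1838
Fisher = √(L × P) = √(81.8825 × 81.1838) = 81.5324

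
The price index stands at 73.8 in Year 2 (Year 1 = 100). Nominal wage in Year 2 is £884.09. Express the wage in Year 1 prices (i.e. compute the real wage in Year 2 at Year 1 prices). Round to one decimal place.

1198.0

Real = Nominal ÷ (Index/100) = 884.09 ÷ (73.8/100)
     = 884.09 ÷ 0.738 = 1197.9539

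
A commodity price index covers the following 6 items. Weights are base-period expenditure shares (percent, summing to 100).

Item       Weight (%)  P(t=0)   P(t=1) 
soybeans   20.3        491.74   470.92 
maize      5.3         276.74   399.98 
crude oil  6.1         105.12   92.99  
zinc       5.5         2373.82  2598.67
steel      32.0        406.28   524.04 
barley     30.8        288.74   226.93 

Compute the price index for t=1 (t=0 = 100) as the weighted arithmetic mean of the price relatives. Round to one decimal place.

soybeans: 20.3 × (470.92/491.74) = 20.3 × 0.957661 = 19.4405
maize: 5.3 × (399.98/276.74) = 5.3 × 1.445328 = 7.6602
crude oil: 6.1 × (92.99/105.12) = 6.1 × 0.884608 = 5.3961
zinc: 5.5 × (2598.67/2373.82) = 5.5 × 1.094721 = 6.0210
steel: 32.0 × (524.04/406.28) = 32.0 × 1.289849 = 41.2752
barley: 30.8 × (226.93/288.74) = 30.8 × 0.785932 = 24.2067
Index = Σ wᵢ·(p₁ᵢ/p₀ᵢ) = 19.4405 + 7.6602 + 5.3961 + 6.0210 + 41.2752 + 24.2067 = 103.9997

104.0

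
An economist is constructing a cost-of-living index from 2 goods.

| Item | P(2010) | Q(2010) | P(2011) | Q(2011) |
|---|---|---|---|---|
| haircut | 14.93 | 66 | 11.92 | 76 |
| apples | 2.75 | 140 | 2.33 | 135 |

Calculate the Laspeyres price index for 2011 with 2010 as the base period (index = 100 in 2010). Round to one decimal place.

Laspeyres price index uses base-period quantities as weights.
ΣP(2011)·Q(2010) = 11.92×66 + 2.33×140 = 786.72 + 326.2 = 1112.92
ΣP(2010)·Q(2010) = 14.93×66 + 2.75×140 = 985.38 + 385 = 1370.38
Index = 1112.92 / 1370.38 × 100 = 81.2125

81.2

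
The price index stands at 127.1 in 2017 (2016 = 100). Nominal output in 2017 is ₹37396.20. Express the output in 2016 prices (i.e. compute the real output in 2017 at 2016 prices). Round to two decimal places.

Real = Nominal ÷ (Index/100) = 37396.20 ÷ (127.1/100)
     = 37396.20 ÷ 1.271 = 29422.6593

29422.66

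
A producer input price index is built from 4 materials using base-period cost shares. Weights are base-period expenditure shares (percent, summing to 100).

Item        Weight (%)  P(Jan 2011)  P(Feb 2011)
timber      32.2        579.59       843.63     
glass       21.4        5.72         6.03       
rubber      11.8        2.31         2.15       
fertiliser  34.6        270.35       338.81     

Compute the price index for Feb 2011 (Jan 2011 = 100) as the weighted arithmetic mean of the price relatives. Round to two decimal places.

123.77

timber: 32.2 × (843.63/579.59) = 32.2 × 1.455563 = 46.8691
glass: 21.4 × (6.03/5.72) = 21.4 × 1.054196 = 22.5598
rubber: 11.8 × (2.15/2.31) = 11.8 × 0.930736 = 10.9827
fertiliser: 34.6 × (338.81/270.35) = 34.6 × 1.253227 = 43.3617
Index = Σ wᵢ·(p₁ᵢ/p₀ᵢ) = 46.8691 + 22.5598 + 10.9827 + 43.3617 = 123.7733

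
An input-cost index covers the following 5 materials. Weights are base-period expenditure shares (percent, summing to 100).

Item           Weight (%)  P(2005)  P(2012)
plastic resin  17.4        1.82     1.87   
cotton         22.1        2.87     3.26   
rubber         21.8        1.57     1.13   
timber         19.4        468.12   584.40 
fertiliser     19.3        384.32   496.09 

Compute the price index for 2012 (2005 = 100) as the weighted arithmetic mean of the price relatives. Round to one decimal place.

107.8

plastic resin: 17.4 × (1.87/1.82) = 17.4 × 1.027473 = 17.8780
cotton: 22.1 × (3.26/2.87) = 22.1 × 1.135889 = 25.1031
rubber: 21.8 × (1.13/1.57) = 21.8 × 0.719745 = 15.6904
timber: 19.4 × (584.40/468.12) = 19.4 × 1.248398 = 24.2189
fertiliser: 19.3 × (496.09/384.32) = 19.3 × 1.290825 = 24.9129
Index = Σ wᵢ·(p₁ᵢ/p₀ᵢ) = 17.8780 + 25.1031 + 15.6904 + 24.2189 + 24.9129 = 107.8035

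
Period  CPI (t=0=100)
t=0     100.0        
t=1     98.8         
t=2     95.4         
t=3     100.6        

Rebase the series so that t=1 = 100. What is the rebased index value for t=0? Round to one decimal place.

Rebased(t=0) = 100.0 / 98.8 × 100 = 101.2146

101.2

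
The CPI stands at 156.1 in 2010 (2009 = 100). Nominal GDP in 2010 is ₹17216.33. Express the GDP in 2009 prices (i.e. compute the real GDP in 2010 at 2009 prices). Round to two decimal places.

11029.04

Real = Nominal ÷ (Index/100) = 17216.33 ÷ (156.1/100)
     = 17216.33 ÷ 1.561 = 11029.0391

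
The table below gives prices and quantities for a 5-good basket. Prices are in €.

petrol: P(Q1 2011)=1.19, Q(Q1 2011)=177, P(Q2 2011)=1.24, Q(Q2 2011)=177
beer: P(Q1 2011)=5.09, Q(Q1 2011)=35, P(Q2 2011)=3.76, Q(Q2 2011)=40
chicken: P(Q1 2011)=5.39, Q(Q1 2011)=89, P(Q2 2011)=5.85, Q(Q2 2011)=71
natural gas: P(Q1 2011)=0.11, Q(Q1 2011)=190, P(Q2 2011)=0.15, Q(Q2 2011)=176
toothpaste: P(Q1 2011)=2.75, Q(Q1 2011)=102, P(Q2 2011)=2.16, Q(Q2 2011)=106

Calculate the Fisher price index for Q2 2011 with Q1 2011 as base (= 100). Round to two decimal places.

94.85

Laspeyres component (base-period weights):
ΣP(Q2 2011)Q(Q1 2011) = 1.24×177 + 3.76×35 + 5.85×89 + 0.15×190 + 2.16×102 = 219.48 + 131.6 + 520.65 + 28.5 + 220.32 = 1120.55
ΣP(Q1 2011)Q(Q1 2011) = 1.19×177 + 5.09×35 + 5.39×89 + 0.11×190 + 2.75×102 = 210.63 + 178.15 + 479.71 + 20.9 + 280.5 = 1169.89
L = 1120.55 / 1169.89 × 100 = 95.7825
Paasche component (current-period weights):
ΣP(Q2 2011)Q(Q2 2011) = 1.24×177 + 3.76×40 + 5.85×71 + 0.15×176 + 2.16×106 = 219.48 + 150.4 + 415.35 + 26.4 + 228.96 = 1040.59
ΣP(Q1 2011)Q(Q2 2011) = 1.19×177 + 5.09×40 + 5.39×71 + 0.11×176 + 2.75×106 = 210.63 + 203.6 + 382.69 + 19.36 + 291.5 = 1107.78
P = 1040.59 / 1107.78 × 100 = 93.9347
Fisher = √(L × P) = √(95.7825 × 93.9347) = 94.8541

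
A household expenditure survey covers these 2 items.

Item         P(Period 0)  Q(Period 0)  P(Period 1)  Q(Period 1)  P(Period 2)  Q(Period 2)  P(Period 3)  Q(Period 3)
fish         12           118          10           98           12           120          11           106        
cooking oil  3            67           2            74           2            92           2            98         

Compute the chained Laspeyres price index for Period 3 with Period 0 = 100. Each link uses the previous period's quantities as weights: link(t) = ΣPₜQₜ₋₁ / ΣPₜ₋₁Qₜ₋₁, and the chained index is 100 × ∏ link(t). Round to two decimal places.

Link Period 0→Period 1:
ΣP(Period 1)Q(Period 0) = 10×118 + 2×67 = 1180 + 134 = 1314
ΣP(Period 0)Q(Period 0) = 12×118 + 3×67 = 1416 + 201 = 1617
link = 1314/1617 = 0.812616
Link Period 1→Period 2:
ΣP(Period 2)Q(Period 1) = 12×98 + 2×74 = 1176 + 148 = 1324
ΣP(Period 1)Q(Period 1) = 10×98 + 2×74 = 980 + 148 = 1128
link = 1324/1128 = 1.173759
Link Period 2→Period 3:
ΣP(Period 3)Q(Period 2) = 11×120 + 2×92 = 1320 + 184 = 1504
ΣP(Period 2)Q(Period 2) = 12×120 + 2×92 = 1440 + 184 = 1624
link = 1504/1624 = 0.926108
Chained index = 100 × 0.812616 × 1.173759 × 0.926108 = 88.3336

88.33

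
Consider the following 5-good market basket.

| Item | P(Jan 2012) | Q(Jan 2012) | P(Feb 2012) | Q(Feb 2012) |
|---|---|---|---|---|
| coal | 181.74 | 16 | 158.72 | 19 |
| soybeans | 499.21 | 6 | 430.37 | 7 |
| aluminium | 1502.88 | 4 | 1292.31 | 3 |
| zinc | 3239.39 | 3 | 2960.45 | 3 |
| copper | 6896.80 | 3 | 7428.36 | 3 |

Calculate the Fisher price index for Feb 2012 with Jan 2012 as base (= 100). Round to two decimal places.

Laspeyres component (base-period weights):
ΣP(Feb 2012)Q(Jan 2012) = 158.72×16 + 430.37×6 + 1292.31×4 + 2960.45×3 + 7428.36×3 = 2539.52 + 2582.22 + 5169.24 + 8881.35 + 22285.08 = 41457.41
ΣP(Jan 2012)Q(Jan 2012) = 181.74×16 + 499.21×6 + 1502.88×4 + 3239.39×3 + 6896.80×3 = 2907.84 + 2995.26 + 6011.52 + 9718.17 + 20690.4 = 42323.19
L = 41457.41 / 42323.19 × 100 = 97.9544
Paasche component (current-period weights):
ΣP(Feb 2012)Q(Feb 2012) = 158.72×19 + 430.37×7 + 1292.31×3 + 2960.45×3 + 7428.36×3 = 3015.68 + 3012.59 + 3876.93 + 8881.35 + 22285.08 = 41071.63
ΣP(Jan 2012)Q(Feb 2012) = 181.74×19 + 499.21×7 + 1502.88×3 + 3239.39×3 + 6896.80×3 = 3453.06 + 3494.47 + 4508.64 + 9718.17 + 20690.4 = 41864.74
P = 41071.63 / 41864.74 × 100 = 98.1055
Fisher = √(L × P) = √(97.9544 × 98.1055) = 98.0299

98.03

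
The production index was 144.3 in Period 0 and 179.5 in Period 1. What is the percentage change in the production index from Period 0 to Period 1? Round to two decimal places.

24.39%

Change = (179.5 − 144.3) / 144.3 × 100
       = 35.2 / 144.3 × 100 = 24.3936%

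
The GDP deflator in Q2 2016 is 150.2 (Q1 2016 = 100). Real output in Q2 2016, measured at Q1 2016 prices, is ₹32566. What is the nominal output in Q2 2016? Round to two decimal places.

48914.13

Nominal = Real × (Index/100) = 32566 × (150.2/100)
        = 32566 × 1.502 = 48914.1320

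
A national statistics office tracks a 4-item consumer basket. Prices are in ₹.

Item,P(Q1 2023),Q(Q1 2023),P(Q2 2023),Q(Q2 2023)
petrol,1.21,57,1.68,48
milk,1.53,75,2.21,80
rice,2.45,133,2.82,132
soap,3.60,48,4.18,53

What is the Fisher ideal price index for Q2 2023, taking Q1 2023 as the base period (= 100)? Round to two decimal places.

122.61

Laspeyres component (base-period weights):
ΣP(Q2 2023)Q(Q1 2023) = 1.68×57 + 2.21×75 + 2.82×133 + 4.18×48 = 95.76 + 165.75 + 375.06 + 200.64 = 837.21
ΣP(Q1 2023)Q(Q1 2023) = 1.21×57 + 1.53×75 + 2.45×133 + 3.60×48 = 68.97 + 114.75 + 325.85 + 172.8 = 682.37
L = 837.21 / 682.37 × 100 = 122.6915
Paasche component (current-period weights):
ΣP(Q2 2023)Q(Q2 2023) = 1.68×48 + 2.21×80 + 2.82×132 + 4.18×53 = 80.64 + 176.8 + 372.24 + 221.54 = 851.22
ΣP(Q1 2023)Q(Q2 2023) = 1.21×48 + 1.53×80 + 2.45×132 + 3.60×53 = 58.08 + 122.4 + 323.4 + 190.8 = 694.68
P = 851.22 / 694.68 × 100 = 122.5341
Fisher = √(L × P) = √(122.6915 × 122.5341) = 122.6128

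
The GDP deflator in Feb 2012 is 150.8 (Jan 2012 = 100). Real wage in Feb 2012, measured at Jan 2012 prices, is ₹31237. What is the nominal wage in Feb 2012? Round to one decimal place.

47105.4

Nominal = Real × (Index/100) = 31237 × (150.8/100)
        = 31237 × 1.508 = 47105.3960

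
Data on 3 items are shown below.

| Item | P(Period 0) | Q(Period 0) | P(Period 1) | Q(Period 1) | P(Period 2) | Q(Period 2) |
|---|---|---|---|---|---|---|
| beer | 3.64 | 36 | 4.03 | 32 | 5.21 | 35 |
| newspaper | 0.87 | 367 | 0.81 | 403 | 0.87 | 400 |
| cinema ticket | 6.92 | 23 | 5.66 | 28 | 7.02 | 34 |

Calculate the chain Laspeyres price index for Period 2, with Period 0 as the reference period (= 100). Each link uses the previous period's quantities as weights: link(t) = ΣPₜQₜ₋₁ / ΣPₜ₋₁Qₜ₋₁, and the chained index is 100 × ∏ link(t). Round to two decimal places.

109.24

Link Period 0→Period 1:
ΣP(Period 1)Q(Period 0) = 4.03×36 + 0.81×367 + 5.66×23 = 145.08 + 297.27 + 130.18 = 572.53
ΣP(Period 0)Q(Period 0) = 3.64×36 + 0.87×367 + 6.92×23 = 131.04 + 319.29 + 159.16 = 609.49
link = 572.53/609.49 = 0.939359
Link Period 1→Period 2:
ΣP(Period 2)Q(Period 1) = 5.21×32 + 0.87×403 + 7.02×28 = 166.72 + 350.61 + 196.56 = 713.89
ΣP(Period 1)Q(Period 1) = 4.03×32 + 0.81×403 + 5.66×28 = 128.96 + 326.43 + 158.48 = 613.87
link = 713.89/613.87 = 1.162934
Chained index = 100 × 0.939359 × 1.162934 = 109.2412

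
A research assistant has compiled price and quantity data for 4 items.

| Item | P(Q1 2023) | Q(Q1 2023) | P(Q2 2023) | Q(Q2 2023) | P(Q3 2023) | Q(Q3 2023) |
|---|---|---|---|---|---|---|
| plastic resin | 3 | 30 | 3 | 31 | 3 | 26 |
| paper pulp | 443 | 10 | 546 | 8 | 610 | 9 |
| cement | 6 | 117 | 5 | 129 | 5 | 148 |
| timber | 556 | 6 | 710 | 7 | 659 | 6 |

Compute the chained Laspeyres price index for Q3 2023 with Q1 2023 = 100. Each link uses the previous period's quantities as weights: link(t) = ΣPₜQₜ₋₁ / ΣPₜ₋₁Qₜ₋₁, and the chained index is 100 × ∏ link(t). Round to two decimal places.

Link Q1 2023→Q2 2023:
ΣP(Q2 2023)Q(Q1 2023) = 3×30 + 546×10 + 5×117 + 710×6 = 90 + 5460 + 585 + 4260 = 10395
ΣP(Q1 2023)Q(Q1 2023) = 3×30 + 443×10 + 6×117 + 556×6 = 90 + 4430 + 702 + 3336 = 8558
link = 10395/8558 = 1.214653
Link Q2 2023→Q3 2023:
ΣP(Q3 2023)Q(Q2 2023) = 3×31 + 610×8 + 5×129 + 659×7 = 93 + 4880 + 645 + 4613 = 10231
ΣP(Q2 2023)Q(Q2 2023) = 3×31 + 546×8 + 5×129 + 710×7 = 93 + 4368 + 645 + 4970 = 10076
link = 10231/10076 = 1.015383
Chained index = 100 × 1.214653 × 1.015383 = 123.3338

123.33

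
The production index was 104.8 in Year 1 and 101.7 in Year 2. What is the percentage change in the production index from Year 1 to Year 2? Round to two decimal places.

-2.96%

Change = (101.7 − 104.8) / 104.8 × 100
       = -3.1 / 104.8 × 100 = -2.9580%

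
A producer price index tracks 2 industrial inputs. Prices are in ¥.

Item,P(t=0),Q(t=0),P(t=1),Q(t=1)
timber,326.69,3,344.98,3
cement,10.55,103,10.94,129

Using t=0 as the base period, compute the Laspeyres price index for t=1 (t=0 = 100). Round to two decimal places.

104.60

Laspeyres price index uses base-period quantities as weights.
ΣP(t=1)·Q(t=0) = 344.98×3 + 10.94×103 = 1034.94 + 1126.82 = 2161.76
ΣP(t=0)·Q(t=0) = 326.69×3 + 10.55×103 = 980.07 + 1086.65 = 2066.72
Index = 2161.76 / 2066.72 × 100 = 104.5986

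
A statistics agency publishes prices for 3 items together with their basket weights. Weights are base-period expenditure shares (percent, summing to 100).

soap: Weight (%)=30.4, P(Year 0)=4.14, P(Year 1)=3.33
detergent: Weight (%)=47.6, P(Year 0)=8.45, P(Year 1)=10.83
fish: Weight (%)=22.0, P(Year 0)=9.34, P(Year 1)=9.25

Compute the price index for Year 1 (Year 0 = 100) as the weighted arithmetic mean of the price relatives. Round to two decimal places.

soap: 30.4 × (3.33/4.14) = 30.4 × 0.804348 = 24.4522
detergent: 47.6 × (10.83/8.45) = 47.6 × 1.281657 = 61.0069
fish: 22.0 × (9.25/9.34) = 22.0 × 0.990364 = 21.7880
Index = Σ wᵢ·(p₁ᵢ/p₀ᵢ) = 24.4522 + 61.0069 + 21.7880 = 107.2470

107.25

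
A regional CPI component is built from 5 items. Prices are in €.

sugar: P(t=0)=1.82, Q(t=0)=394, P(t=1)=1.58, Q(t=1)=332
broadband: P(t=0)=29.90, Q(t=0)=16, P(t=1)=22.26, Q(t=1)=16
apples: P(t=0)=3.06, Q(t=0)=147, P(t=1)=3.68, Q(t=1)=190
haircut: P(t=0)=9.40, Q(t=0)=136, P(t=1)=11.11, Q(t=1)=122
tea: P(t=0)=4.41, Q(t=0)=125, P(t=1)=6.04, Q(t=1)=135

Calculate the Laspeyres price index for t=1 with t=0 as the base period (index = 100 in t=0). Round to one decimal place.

108.9

Laspeyres price index uses base-period quantities as weights.
ΣP(t=1)·Q(t=0) = 1.58×394 + 22.26×16 + 3.68×147 + 11.11×136 + 6.04×125 = 622.52 + 356.16 + 540.96 + 1510.96 + 755 = 3785.6
ΣP(t=0)·Q(t=0) = 1.82×394 + 29.90×16 + 3.06×147 + 9.40×136 + 4.41×125 = 717.08 + 478.4 + 449.82 + 1278.4 + 551.25 = 3474.95
Index = 3785.6 / 3474.95 × 100 = 108.9397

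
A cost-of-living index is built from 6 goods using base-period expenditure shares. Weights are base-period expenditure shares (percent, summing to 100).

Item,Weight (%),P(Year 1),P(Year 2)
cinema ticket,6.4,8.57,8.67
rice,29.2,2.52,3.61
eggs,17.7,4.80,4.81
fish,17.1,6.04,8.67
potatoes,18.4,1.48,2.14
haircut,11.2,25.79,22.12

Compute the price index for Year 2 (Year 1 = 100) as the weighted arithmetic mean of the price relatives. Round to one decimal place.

cinema ticket: 6.4 × (8.67/8.57) = 6.4 × 1.011669 = 6.4747
rice: 29.2 × (3.61/2.52) = 29.2 × 1.432540 = 41.8302
eggs: 17.7 × (4.81/4.80) = 17.7 × 1.002083 = 17.7369
fish: 17.1 × (8.67/6.04) = 17.1 × 1.435430 = 24.5459
potatoes: 18.4 × (2.14/1.48) = 18.4 × 1.445946 = 26.6054
haircut: 11.2 × (22.12/25.79) = 11.2 × 0.857697 = 9.6062
Index = Σ wᵢ·(p₁ᵢ/p₀ᵢ) = 6.4747 + 41.8302 + 17.7369 + 24.5459 + 26.6054 + 9.6062 = 126.7992

126.8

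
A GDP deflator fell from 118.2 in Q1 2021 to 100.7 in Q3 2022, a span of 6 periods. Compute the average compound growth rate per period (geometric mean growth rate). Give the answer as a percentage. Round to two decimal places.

-2.64%

Growth factor = (100.7/118.2)^(1/6) = (0.851946)^(1/6) = 0.973648
Growth rate = 0.973648 − 1 = -0.026352 = -2.6352%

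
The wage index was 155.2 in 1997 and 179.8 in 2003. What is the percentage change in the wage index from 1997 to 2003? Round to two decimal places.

Change = (179.8 − 155.2) / 155.2 × 100
       = 24.6 / 155.2 × 100 = 15.8505%

15.85%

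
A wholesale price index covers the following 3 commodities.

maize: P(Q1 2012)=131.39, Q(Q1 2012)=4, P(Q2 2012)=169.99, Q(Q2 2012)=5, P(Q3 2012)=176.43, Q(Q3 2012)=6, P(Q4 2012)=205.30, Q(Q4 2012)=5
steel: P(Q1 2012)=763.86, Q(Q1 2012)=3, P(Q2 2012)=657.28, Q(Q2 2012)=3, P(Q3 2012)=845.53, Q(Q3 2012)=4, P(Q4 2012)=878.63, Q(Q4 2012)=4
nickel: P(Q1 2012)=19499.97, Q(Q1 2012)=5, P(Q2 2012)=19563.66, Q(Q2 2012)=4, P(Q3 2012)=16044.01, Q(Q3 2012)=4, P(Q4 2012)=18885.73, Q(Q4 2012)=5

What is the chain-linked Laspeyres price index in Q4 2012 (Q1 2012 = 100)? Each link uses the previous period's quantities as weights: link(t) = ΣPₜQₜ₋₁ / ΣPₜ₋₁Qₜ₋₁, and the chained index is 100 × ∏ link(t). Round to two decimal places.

97.70

Link Q1 2012→Q2 2012:
ΣP(Q2 2012)Q(Q1 2012) = 169.99×4 + 657.28×3 + 19563.66×5 = 679.96 + 1971.84 + 97818.3 = 100470.1
ΣP(Q1 2012)Q(Q1 2012) = 131.39×4 + 763.86×3 + 19499.97×5 = 525.56 + 2291.58 + 97499.85 = 100316.99
link = 100470.1/100316.99 = 1.001526
Link Q2 2012→Q3 2012:
ΣP(Q3 2012)Q(Q2 2012) = 176.43×5 + 845.53×3 + 16044.01×4 = 882.15 + 2536.59 + 64176.04 = 67594.78
ΣP(Q2 2012)Q(Q2 2012) = 169.99×5 + 657.28×3 + 19563.66×4 = 849.95 + 1971.84 + 78254.64 = 81076.43
link = 67594.78/81076.43 = 0.833717
Link Q3 2012→Q4 2012:
ΣP(Q4 2012)Q(Q3 2012) = 205.30×6 + 878.63×4 + 18885.73×4 = 1231.8 + 3514.52 + 75542.92 = 80289.24
ΣP(Q3 2012)Q(Q3 2012) = 176.43×6 + 845.53×4 + 16044.01×4 = 1058.58 + 3382.12 + 64176.04 = 68616.74
link = 80289.24/68616.74 = 1.170112
Chained index = 100 × 1.001526 × 0.833717 × 1.170112 = 97.7031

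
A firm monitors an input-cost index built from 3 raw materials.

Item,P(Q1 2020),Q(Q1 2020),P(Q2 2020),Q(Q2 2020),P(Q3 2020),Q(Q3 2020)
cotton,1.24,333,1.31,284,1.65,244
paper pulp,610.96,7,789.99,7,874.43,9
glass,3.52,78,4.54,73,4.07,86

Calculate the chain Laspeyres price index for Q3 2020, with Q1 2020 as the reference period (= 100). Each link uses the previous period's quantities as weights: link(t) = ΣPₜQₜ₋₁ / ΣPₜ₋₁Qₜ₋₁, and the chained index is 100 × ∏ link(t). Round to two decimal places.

Link Q1 2020→Q2 2020:
ΣP(Q2 2020)Q(Q1 2020) = 1.31×333 + 789.99×7 + 4.54×78 = 436.23 + 5529.93 + 354.12 = 6320.28
ΣP(Q1 2020)Q(Q1 2020) = 1.24×333 + 610.96×7 + 3.52×78 = 412.92 + 4276.72 + 274.56 = 4964.2
link = 6320.28/4964.2 = 1.273172
Link Q2 2020→Q3 2020:
ΣP(Q3 2020)Q(Q2 2020) = 1.65×284 + 874.43×7 + 4.07×73 = 468.6 + 6121.01 + 297.11 = 6886.72
ΣP(Q2 2020)Q(Q2 2020) = 1.31×284 + 789.99×7 + 4.54×73 = 372.04 + 5529.93 + 331.42 = 6233.39
link = 6886.72/6233.39 = 1.104811
Chained index = 100 × 1.273172 × 1.104811 = 140.6615

140.66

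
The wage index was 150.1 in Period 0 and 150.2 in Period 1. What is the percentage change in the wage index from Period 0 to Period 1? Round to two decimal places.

0.07%

Change = (150.2 − 150.1) / 150.1 × 100
       = 0.1 / 150.1 × 100 = 0.0666%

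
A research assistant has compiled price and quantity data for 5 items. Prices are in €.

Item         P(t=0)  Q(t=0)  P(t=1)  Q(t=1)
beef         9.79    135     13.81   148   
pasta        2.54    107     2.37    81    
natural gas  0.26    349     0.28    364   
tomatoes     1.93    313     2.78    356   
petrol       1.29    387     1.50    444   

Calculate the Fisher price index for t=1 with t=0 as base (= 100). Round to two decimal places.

Laspeyres component (base-period weights):
ΣP(t=1)Q(t=0) = 13.81×135 + 2.37×107 + 0.28×349 + 2.78×313 + 1.50×387 = 1864.35 + 253.59 + 97.72 + 870.14 + 580.5 = 3666.3
ΣP(t=0)Q(t=0) = 9.79×135 + 2.54×107 + 0.26×349 + 1.93×313 + 1.29×387 = 1321.65 + 271.78 + 90.74 + 604.09 + 499.23 = 2787.49
L = 3666.3 / 2787.49 × 100 = 131.5269
Paasche component (current-period weights):
ΣP(t=1)Q(t=1) = 13.81×148 + 2.37×81 + 0.28×364 + 2.78×356 + 1.50×444 = 2043.88 + 191.97 + 101.92 + 989.68 + 666 = 3993.45
ΣP(t=0)Q(t=1) = 9.79×148 + 2.54×81 + 0.26×364 + 1.93×356 + 1.29×444 = 1448.92 + 205.74 + 94.64 + 687.08 + 572.76 = 3009.14
P = 3993.45 / 3009.14 × 100 = 132.7107
Fisher = √(L × P) = √(131.5269 × 132.7107) = 132.1175

132.12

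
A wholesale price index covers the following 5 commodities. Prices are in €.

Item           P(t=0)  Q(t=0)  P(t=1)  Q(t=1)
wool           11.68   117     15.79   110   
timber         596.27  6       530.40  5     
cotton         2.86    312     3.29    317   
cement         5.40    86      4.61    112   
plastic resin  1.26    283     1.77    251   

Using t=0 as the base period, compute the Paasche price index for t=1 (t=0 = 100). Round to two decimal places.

104.90

Paasche price index uses current-period quantities as weights.
ΣP(t=1)·Q(t=1) = 15.79×110 + 530.40×5 + 3.29×317 + 4.61×112 + 1.77×251 = 1736.9 + 2652 + 1042.93 + 516.32 + 444.27 = 6392.42
ΣP(t=0)·Q(t=1) = 11.68×110 + 596.27×5 + 2.86×317 + 5.40×112 + 1.26×251 = 1284.8 + 2981.35 + 906.62 + 604.8 + 316.26 = 6093.83
Index = 6392.42 / 6093.83 × 100 = 104.8999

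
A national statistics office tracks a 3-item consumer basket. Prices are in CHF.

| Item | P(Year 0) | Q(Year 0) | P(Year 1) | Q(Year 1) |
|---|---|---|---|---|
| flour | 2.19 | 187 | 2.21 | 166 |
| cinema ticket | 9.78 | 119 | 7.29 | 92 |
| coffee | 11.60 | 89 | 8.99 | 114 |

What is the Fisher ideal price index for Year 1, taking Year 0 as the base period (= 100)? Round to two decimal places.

Laspeyres component (base-period weights):
ΣP(Year 1)Q(Year 0) = 2.21×187 + 7.29×119 + 8.99×89 = 413.27 + 867.51 + 800.11 = 2080.89
ΣP(Year 0)Q(Year 0) = 2.19×187 + 9.78×119 + 11.60×89 = 409.53 + 1163.82 + 1032.4 = 2605.75
L = 2080.89 / 2605.75 × 100 = 79.8576
Paasche component (current-period weights):
ΣP(Year 1)Q(Year 1) = 2.21×166 + 7.29×92 + 8.99×114 = 366.86 + 670.68 + 1024.86 = 2062.4
ΣP(Year 0)Q(Year 1) = 2.19×166 + 9.78×92 + 11.60×114 = 363.54 + 899.76 + 1322.4 = 2585.7
P = 2062.4 / 2585.7 × 100 = 79.7618
Fisher = √(L × P) = √(79.8576 × 79.7618) = 79.8097

79.81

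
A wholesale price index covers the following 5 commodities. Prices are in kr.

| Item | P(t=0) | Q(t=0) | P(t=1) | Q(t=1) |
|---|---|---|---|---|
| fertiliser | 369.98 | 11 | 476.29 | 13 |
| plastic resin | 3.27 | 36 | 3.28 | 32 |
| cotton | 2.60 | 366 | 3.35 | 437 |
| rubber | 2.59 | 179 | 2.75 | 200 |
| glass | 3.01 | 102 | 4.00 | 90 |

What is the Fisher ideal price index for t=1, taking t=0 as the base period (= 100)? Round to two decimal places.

126.70

Laspeyres component (base-period weights):
ΣP(t=1)Q(t=0) = 476.29×11 + 3.28×36 + 3.35×366 + 2.75×179 + 4.00×102 = 5239.19 + 118.08 + 1226.1 + 492.25 + 408 = 7483.62
ΣP(t=0)Q(t=0) = 369.98×11 + 3.27×36 + 2.60×366 + 2.59×179 + 3.01×102 = 4069.78 + 117.72 + 951.6 + 463.61 + 307.02 = 5909.73
L = 7483.62 / 5909.73 × 100 = 126.6322
Paasche component (current-period weights):
ΣP(t=1)Q(t=1) = 476.29×13 + 3.28×32 + 3.35×437 + 2.75×200 + 4.00×90 = 6191.77 + 104.96 + 1463.95 + 550 + 360 = 8670.68
ΣP(t=0)Q(t=1) = 369.98×13 + 3.27×32 + 2.60×437 + 2.59×200 + 3.01×90 = 4809.74 + 104.64 + 1136.2 + 518 + 270.9 = 6839.48
P = 8670.68 / 6839.48 × 100 = 126.7740
Fisher = √(L × P) = √(126.6322 × 126.7740) = 126.7031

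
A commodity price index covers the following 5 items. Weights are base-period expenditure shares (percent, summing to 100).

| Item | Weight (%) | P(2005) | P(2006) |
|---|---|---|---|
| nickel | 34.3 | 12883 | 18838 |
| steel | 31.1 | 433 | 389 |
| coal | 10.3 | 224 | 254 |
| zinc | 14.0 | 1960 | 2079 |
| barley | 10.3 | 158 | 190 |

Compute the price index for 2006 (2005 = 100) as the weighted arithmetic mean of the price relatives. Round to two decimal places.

117.01

nickel: 34.3 × (18838/12883) = 34.3 × 1.462237 = 50.1547
steel: 31.1 × (389/433) = 31.1 × 0.898383 = 27.9397
coal: 10.3 × (254/224) = 10.3 × 1.133929 = 11.6795
zinc: 14.0 × (2079/1960) = 14.0 × 1.060714 = 14.8500
barley: 10.3 × (190/158) = 10.3 × 1.202532 = 12.3861
Index = Σ wᵢ·(p₁ᵢ/p₀ᵢ) = 50.1547 + 27.9397 + 11.6795 + 14.8500 + 12.3861 = 117.0100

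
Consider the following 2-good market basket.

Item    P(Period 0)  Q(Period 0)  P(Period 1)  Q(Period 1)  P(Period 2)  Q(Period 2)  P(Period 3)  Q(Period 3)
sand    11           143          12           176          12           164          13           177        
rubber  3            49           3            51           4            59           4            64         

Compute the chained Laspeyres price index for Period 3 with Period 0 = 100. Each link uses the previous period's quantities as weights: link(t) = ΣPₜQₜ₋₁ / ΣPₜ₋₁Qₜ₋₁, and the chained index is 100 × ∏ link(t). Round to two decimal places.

118.99

Link Period 0→Period 1:
ΣP(Period 1)Q(Period 0) = 12×143 + 3×49 = 1716 + 147 = 1863
ΣP(Period 0)Q(Period 0) = 11×143 + 3×49 = 1573 + 147 = 1720
link = 1863/1720 = 1.083140
Link Period 1→Period 2:
ΣP(Period 2)Q(Period 1) = 12×176 + 4×51 = 2112 + 204 = 2316
ΣP(Period 1)Q(Period 1) = 12×176 + 3×51 = 2112 + 153 = 2265
link = 2316/2265 = 1.022517
Link Period 2→Period 3:
ΣP(Period 3)Q(Period 2) = 13×164 + 4×59 = 2132 + 236 = 2368
ΣP(Period 2)Q(Period 2) = 12×164 + 4×59 = 1968 + 236 = 2204
link = 2368/2204 = 1.074410
Chained index = 100 × 1.083140 × 1.022517 × 1.074410 = 118.9939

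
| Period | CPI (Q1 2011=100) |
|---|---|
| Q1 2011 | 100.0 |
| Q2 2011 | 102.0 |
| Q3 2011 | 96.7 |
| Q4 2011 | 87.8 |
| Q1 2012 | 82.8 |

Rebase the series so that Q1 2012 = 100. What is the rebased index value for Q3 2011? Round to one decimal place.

116.8

Rebased(Q3 2011) = 96.7 / 82.8 × 100 = 116.7874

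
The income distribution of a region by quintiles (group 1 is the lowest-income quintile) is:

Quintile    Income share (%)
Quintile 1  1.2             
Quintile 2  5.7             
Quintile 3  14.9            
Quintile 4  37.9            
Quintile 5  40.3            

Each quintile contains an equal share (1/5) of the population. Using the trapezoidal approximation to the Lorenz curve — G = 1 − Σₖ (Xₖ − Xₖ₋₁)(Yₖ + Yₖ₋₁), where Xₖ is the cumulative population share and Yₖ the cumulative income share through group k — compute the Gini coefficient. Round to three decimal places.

0.442

Cumulative income shares Yₖ: 0.0120, 0.0690, 0.2180, 0.5970, 1.0000
Σ (Xₖ−Xₖ₋₁)(Yₖ+Yₖ₋₁) = (1/5)(0.0120+0.0000) + (1/5)(0.0690+0.0120) + (1/5)(0.2180+0.0690) + (1/5)(0.5970+0.2180) + (1/5)(1.0000+0.5970)
  = 0.0024 + 0.0162 + 0.0574 + 0.1630 + 0.3194 = 0.5584
G = 1 − 0.5584 = 0.4416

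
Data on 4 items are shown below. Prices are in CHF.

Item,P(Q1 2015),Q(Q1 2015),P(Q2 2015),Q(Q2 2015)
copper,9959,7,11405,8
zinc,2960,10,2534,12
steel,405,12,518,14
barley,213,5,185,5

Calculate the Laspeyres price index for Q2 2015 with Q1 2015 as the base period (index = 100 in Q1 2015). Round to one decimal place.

106.7

Laspeyres price index uses base-period quantities as weights.
ΣP(Q2 2015)·Q(Q1 2015) = 11405×7 + 2534×10 + 518×12 + 185×5 = 79835 + 25340 + 6216 + 925 = 112316
ΣP(Q1 2015)·Q(Q1 2015) = 9959×7 + 2960×10 + 405×12 + 213×5 = 69713 + 29600 + 4860 + 1065 = 105238
Index = 112316 / 105238 × 100 = 106.7257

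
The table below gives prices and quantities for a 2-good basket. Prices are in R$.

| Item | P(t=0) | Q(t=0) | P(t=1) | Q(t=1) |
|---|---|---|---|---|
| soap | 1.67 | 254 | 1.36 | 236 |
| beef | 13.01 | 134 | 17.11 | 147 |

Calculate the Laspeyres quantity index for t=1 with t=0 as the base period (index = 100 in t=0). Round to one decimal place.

Laspeyres quantity index uses base-period prices as weights.
ΣP(t=0)·Q(t=1) = 1.67×236 + 13.01×147 = 394.12 + 1912.47 = 2306.59
ΣP(t=0)·Q(t=0) = 1.67×254 + 13.01×134 = 424.18 + 1743.34 = 2167.52
Index = 2306.59 / 2167.52 × 100 = 106.4161

106.4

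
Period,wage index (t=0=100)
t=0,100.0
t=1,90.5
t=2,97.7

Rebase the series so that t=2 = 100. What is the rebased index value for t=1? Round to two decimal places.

92.63

Rebased(t=1) = 90.5 / 97.7 × 100 = 92.6305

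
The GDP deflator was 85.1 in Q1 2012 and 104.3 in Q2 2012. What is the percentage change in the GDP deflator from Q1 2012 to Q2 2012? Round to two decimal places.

22.56%

Change = (104.3 − 85.1) / 85.1 × 100
       = 19.2 / 85.1 × 100 = 22.5617%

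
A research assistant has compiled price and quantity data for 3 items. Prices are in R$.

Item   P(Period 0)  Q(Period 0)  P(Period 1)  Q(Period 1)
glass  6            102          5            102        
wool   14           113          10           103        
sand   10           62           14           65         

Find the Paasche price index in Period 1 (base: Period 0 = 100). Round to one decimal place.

90.6

Paasche price index uses current-period quantities as weights.
ΣP(Period 1)·Q(Period 1) = 5×102 + 10×103 + 14×65 = 510 + 1030 + 910 = 2450
ΣP(Period 0)·Q(Period 1) = 6×102 + 14×103 + 10×65 = 612 + 1442 + 650 = 2704
Index = 2450 / 2704 × 100 = 90.6065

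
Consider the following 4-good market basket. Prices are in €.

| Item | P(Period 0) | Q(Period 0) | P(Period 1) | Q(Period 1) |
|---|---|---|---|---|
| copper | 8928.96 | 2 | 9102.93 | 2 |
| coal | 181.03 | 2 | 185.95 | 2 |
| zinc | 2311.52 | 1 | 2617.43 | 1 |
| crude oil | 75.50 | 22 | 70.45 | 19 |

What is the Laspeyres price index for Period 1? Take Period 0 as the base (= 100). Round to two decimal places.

Laspeyres price index uses base-period quantities as weights.
ΣP(Period 1)·Q(Period 0) = 9102.93×2 + 185.95×2 + 2617.43×1 + 70.45×22 = 18205.86 + 371.9 + 2617.43 + 1549.9 = 22745.09
ΣP(Period 0)·Q(Period 0) = 8928.96×2 + 181.03×2 + 2311.52×1 + 75.50×22 = 17857.92 + 362.06 + 2311.52 + 1661 = 22192.5
Index = 22745.09 / 22192.5 × 100 = 102.4900

102.49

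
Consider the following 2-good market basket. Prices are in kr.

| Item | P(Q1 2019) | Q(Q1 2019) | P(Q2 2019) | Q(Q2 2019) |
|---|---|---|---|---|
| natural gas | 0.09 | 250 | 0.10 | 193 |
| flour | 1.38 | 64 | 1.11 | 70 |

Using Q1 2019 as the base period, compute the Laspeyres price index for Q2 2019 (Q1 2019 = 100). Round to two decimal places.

Laspeyres price index uses base-period quantities as weights.
ΣP(Q2 2019)·Q(Q1 2019) = 0.10×250 + 1.11×64 = 25 + 71.04 = 96.04
ΣP(Q1 2019)·Q(Q1 2019) = 0.09×250 + 1.38×64 = 22.5 + 88.32 = 110.82
Index = 96.04 / 110.82 × 100 = 86.6631

86.66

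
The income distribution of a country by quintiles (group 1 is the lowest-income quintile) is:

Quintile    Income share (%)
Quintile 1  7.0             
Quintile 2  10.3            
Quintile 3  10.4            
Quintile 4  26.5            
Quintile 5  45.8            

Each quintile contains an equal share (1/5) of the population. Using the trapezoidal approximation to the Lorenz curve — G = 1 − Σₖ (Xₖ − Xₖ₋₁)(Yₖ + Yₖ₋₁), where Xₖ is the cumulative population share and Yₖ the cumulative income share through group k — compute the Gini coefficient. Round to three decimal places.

Cumulative income shares Yₖ: 0.0700, 0.1730, 0.2770, 0.5420, 1.0000
Σ (Xₖ−Xₖ₋₁)(Yₖ+Yₖ₋₁) = (1/5)(0.0700+0.0000) + (1/5)(0.1730+0.0700) + (1/5)(0.2770+0.1730) + (1/5)(0.5420+0.2770) + (1/5)(1.0000+0.5420)
  = 0.0140 + 0.0486 + 0.0900 + 0.1638 + 0.3084 = 0.6248
G = 1 − 0.6248 = 0.3752

0.375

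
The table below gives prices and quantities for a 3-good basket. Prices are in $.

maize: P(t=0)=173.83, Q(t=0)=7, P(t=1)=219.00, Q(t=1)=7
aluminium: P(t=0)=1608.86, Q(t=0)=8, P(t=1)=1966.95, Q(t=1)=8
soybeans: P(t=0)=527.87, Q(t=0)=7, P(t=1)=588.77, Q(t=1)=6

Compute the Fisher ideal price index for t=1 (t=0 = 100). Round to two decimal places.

Laspeyres component (base-period weights):
ΣP(t=1)Q(t=0) = 219.00×7 + 1966.95×8 + 588.77×7 = 1533 + 15735.6 + 4121.39 = 21389.99
ΣP(t=0)Q(t=0) = 173.83×7 + 1608.86×8 + 527.87×7 = 1216.81 + 12870.88 + 3695.09 = 17782.78
L = 21389.99 / 17782.78 × 100 = 120.2848
Paasche component (current-period weights):
ΣP(t=1)Q(t=1) = 219.00×7 + 1966.95×8 + 588.77×6 = 1533 + 15735.6 + 3532.62 = 20801.22
ΣP(t=0)Q(t=1) = 173.83×7 + 1608.86×8 + 527.87×6 = 1216.81 + 12870.88 + 3167.22 = 17254.91
P = 20801.22 / 17254.91 × 100 = 120.5525
Fisher = √(L × P) = √(120.2848 × 120.5525) = 120.4186

120.42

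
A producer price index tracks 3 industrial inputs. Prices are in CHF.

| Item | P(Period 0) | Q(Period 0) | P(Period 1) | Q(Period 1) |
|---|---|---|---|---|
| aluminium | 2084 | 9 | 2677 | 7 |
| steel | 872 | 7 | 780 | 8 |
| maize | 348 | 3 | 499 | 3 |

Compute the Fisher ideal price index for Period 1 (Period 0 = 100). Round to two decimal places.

118.48

Laspeyres component (base-period weights):
ΣP(Period 1)Q(Period 0) = 2677×9 + 780×7 + 499×3 = 24093 + 5460 + 1497 = 31050
ΣP(Period 0)Q(Period 0) = 2084×9 + 872×7 + 348×3 = 18756 + 6104 + 1044 = 25904
L = 31050 / 25904 × 100 = 119.8657
Paasche component (current-period weights):
ΣP(Period 1)Q(Period 1) = 2677×7 + 780×8 + 499×3 = 18739 + 6240 + 1497 = 26476
ΣP(Period 0)Q(Period 1) = 2084×7 + 872×8 + 348×3 = 14588 + 6976 + 1044 = 22608
P = 26476 / 22608 × 100 = 117.1090
Fisher = √(L × P) = √(119.8657 × 117.1090) = 118.4793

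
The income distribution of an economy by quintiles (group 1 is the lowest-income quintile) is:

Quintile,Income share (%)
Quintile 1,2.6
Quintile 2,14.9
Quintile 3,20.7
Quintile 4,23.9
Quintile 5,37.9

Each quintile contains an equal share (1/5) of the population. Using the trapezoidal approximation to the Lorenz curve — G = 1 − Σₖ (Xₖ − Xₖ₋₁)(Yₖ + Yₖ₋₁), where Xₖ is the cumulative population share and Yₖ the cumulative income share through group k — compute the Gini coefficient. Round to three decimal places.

Cumulative income shares Yₖ: 0.0260, 0.1750, 0.3820, 0.6210, 1.0000
Σ (Xₖ−Xₖ₋₁)(Yₖ+Yₖ₋₁) = (1/5)(0.0260+0.0000) + (1/5)(0.1750+0.0260) + (1/5)(0.3820+0.1750) + (1/5)(0.6210+0.3820) + (1/5)(1.0000+0.6210)
  = 0.0052 + 0.0402 + 0.1114 + 0.2006 + 0.3242 = 0.6816
G = 1 − 0.6816 = 0.3184

0.318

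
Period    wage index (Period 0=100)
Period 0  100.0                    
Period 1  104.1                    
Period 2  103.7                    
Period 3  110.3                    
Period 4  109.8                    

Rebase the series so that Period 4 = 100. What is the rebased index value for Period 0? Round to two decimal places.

Rebased(Period 0) = 100.0 / 109.8 × 100 = 91.0747

91.07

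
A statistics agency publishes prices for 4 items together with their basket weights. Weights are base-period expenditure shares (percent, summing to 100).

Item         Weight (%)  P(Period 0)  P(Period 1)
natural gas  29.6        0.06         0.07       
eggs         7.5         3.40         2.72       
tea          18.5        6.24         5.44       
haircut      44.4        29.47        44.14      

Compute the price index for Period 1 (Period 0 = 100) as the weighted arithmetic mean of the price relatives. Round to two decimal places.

natural gas: 29.6 × (0.07/0.06) = 29.6 × 1.166667 = 34.5333
eggs: 7.5 × (2.72/3.40) = 7.5 × 0.800000 = 6.0000
tea: 18.5 × (5.44/6.24) = 18.5 × 0.871795 = 16.1282
haircut: 44.4 × (44.14/29.47) = 44.4 × 1.497794 = 66.5021
Index = Σ wᵢ·(p₁ᵢ/p₀ᵢ) = 34.5333 + 6.0000 + 16.1282 + 66.5021 = 123.1636

123.16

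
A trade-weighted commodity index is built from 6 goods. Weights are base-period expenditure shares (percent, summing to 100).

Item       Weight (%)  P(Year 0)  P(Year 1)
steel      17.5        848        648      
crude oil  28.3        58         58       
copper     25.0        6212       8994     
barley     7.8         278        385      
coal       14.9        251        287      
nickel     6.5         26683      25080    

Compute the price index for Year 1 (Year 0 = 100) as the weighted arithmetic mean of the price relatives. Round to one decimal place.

111.8

steel: 17.5 × (648/848) = 17.5 × 0.764151 = 13.3726
crude oil: 28.3 × (58/58) = 28.3 × 1.000000 = 28.3000
copper: 25.0 × (8994/6212) = 25.0 × 1.447843 = 36.1961
barley: 7.8 × (385/278) = 7.8 × 1.384892 = 10.8022
coal: 14.9 × (287/251) = 14.9 × 1.143426 = 17.0371
nickel: 6.5 × (25080/26683) = 6.5 × 0.939924 = 6.1095
Index = Σ wᵢ·(p₁ᵢ/p₀ᵢ) = 13.3726 + 28.3000 + 36.1961 + 10.8022 + 17.0371 + 6.1095 = 111.8174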